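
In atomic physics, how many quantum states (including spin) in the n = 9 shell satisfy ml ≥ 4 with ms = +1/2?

15

With n = 9 the allowed l are 0, 1, …, 8.
Orbitals with ml ≥ 4, by l: l=4 → 1; l=5 → 2; l=6 → 3; l=7 → 4; l=8 → 5.
Orbitals: 1 + 2 + 3 + 4 + 5 = 15. With ms fixed to a single value there is one state per orbital, giving 15 states.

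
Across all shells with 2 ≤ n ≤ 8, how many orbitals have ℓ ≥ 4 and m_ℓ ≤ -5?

Work shell by shell — for each n, count the (ℓ, m_ℓ) pairs that satisfy ℓ ≥ 4 and m_ℓ ≤ -5:
n=6 → 1; n=7 → 3; n=8 → 6.
Total orbitals: 1 + 3 + 6 = 10.

10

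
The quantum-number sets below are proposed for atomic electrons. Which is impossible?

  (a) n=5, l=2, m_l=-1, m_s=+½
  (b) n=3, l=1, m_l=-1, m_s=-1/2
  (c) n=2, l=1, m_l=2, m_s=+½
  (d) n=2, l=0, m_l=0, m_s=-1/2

(c) has |m_l| = 2 > l = 1, violating −l ≤ m_l ≤ l.
The remaining sets (a), (b), (d) satisfy all four rules.

(c)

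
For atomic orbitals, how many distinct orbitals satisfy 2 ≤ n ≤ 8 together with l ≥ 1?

Count contributing orbitals for each principal shell:
n=2 → 3; n=3 → 8; n=4 → 15; n=5 → 24; n=6 → 35; n=7 → 48; n=8 → 63.
Total orbitals: 3 + 8 + 15 + 24 + 35 + 48 + 63 = 196.

196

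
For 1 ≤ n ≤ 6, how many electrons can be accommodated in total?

182

Total orbitals = 1² + 2² + 3² + 4² + 5² + 6² = 91. Doubling for spin gives 182 electrons.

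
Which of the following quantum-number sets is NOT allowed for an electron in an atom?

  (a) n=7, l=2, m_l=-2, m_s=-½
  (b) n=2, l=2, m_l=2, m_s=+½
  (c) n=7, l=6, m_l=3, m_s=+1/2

(b) has l = 2 ≥ n = 2, violating 0 ≤ l ≤ n−1.
The remaining sets (a), (c) satisfy all four rules.

(b)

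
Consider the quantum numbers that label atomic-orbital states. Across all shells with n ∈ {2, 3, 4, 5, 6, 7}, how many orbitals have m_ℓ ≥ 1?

Work shell by shell — for each n, count the (ℓ, m_ℓ) pairs that satisfy m_ℓ ≥ 1:
n=2 → 1; n=3 → 3; n=4 → 6; n=5 → 10; n=6 → 15; n=7 → 21.
Total orbitals: 1 + 3 + 6 + 10 + 15 + 21 = 56.

56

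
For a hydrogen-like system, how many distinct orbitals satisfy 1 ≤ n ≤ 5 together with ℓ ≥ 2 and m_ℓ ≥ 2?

10

Count contributing orbitals for each principal shell:
n=3 → 1; n=4 → 3; n=5 → 6.
Total orbitals: 1 + 3 + 6 = 10.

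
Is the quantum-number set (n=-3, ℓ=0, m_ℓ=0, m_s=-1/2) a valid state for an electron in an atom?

Invalid

The principal quantum number must be a positive integer (n ≥ 1), but here n = -3.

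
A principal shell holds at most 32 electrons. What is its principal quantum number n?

n = 4

2n² = 32 ⇒ n² = 16 ⇒ n = 4.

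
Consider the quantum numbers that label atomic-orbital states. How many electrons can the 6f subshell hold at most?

14

A subshell with ℓ = 3 has 2ℓ+1 = 7 orbitals, each holding 2 electrons (spin ±1/2), so 7 × 2 = 14.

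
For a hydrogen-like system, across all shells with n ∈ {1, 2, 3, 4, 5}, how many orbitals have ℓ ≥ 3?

23

For each n in the range, tally the orbitals obeying ℓ ≥ 3:
n=4 → 7; n=5 → 16.
Total orbitals: 7 + 16 = 23.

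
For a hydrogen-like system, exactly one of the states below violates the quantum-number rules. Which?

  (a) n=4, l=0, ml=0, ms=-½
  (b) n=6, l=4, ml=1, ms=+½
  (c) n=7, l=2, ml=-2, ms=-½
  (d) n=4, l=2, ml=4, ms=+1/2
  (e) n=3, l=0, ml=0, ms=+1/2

(d)

(d) has |ml| = 4 > l = 2, violating −l ≤ ml ≤ l.
The remaining sets (a), (b), (c), (e) satisfy all four rules.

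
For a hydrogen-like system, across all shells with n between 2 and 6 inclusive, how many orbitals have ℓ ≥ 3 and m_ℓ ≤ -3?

10

Per-shell orbital counts meeting the constraint:
n=4 → 1; n=5 → 3; n=6 → 6.
Total orbitals: 1 + 3 + 6 = 10.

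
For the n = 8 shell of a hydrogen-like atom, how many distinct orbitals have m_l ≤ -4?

10

Go through l = 0, …, 7 (the values permitted for n = 8).
Orbitals with m_l ≤ -4, by l: l=4 → 1; l=5 → 2; l=6 → 3; l=7 → 4.
Total orbitals: 1 + 2 + 3 + 4 = 10.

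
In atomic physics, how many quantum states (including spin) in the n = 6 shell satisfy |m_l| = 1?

The (l, m_l) pairs meeting |m_l| = 1 give: l=1 → 2; l=2 → 2; l=3 → 2; l=4 → 2; l=5 → 2.
Orbitals: 2 + 2 + 2 + 2 + 2 = 10. Each orbital carries two spin states, so 10 × 2 = 20 states.

20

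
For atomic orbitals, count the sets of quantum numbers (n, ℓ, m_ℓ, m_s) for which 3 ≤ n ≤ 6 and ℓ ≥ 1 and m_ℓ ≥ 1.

68

Work shell by shell — for each n, count the (ℓ, m_ℓ) pairs that satisfy ℓ ≥ 1 and m_ℓ ≥ 1:
n=3 → 3; n=4 → 6; n=5 → 10; n=6 → 15.
Orbitals: 3 + 6 + 10 + 15 = 34. Including both spin states (m_s = ±1/2) gives 2 × 34 = 68 states.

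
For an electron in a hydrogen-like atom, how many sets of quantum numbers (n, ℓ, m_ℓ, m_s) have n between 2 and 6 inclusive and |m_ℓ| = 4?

Count contributing orbitals for each principal shell:
n=5 → 2; n=6 → 4.
Orbitals: 2 + 4 = 6. Including both spin states (m_s = ±1/2) gives 2 × 6 = 12 states.

12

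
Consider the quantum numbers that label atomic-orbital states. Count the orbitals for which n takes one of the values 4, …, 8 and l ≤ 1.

Treat each shell separately and count matching orbitals:
n=4 → 4; n=5 → 4; n=6 → 4; n=7 → 4; n=8 → 4.
Total orbitals: 4 + 4 + 4 + 4 + 4 = 20.

20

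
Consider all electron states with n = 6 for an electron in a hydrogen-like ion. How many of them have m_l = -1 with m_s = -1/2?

5

For n = 6, l ranges over 0 … 5.
Per l-value: l=1 → 1; l=2 → 1; l=3 → 1; l=4 → 1; l=5 → 1.
Orbitals: 1 + 1 + 1 + 1 + 1 = 5. With m_s fixed to a single value there is one state per orbital, giving 5 states.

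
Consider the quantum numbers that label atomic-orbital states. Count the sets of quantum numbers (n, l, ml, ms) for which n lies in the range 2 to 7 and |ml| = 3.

Count contributing orbitals for each principal shell:
n=4 → 2; n=5 → 4; n=6 → 6; n=7 → 8.
Orbitals: 2 + 4 + 6 + 8 = 20. Including both spin states (ms = ±1/2) gives 2 × 20 = 40 states.

40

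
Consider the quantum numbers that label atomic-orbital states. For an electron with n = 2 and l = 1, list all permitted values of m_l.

m_l takes every integer from −l to +l. With l = 1 that gives the 3 values -1, 0, 1.

-1, 0, 1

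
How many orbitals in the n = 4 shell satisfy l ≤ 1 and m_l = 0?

For n = 4, l ranges over 0 … 3.
Per l-value: l=0 → 1; l=1 → 1.
Total orbitals: 1 + 1 = 2.

2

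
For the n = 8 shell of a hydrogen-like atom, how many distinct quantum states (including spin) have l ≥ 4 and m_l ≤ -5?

With n = 8 the allowed l are 0, 1, …, 7.
The (l, m_l) pairs meeting l ≥ 4 and m_l ≤ -5 give: l=5 → 1; l=6 → 2; l=7 → 3.
Orbitals: 1 + 2 + 3 = 6. Each orbital carries two spin states, so 6 × 2 = 12 states.

12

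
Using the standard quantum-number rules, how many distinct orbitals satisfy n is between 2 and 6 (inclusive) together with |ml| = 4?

6

Count contributing orbitals for each principal shell:
n=5 → 2; n=6 → 4.
Total orbitals: 2 + 4 = 6.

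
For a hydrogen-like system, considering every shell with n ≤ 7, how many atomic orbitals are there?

140

Total orbitals = 1² + 2² + 3² + 4² + 5² + 6² + 7² = 140.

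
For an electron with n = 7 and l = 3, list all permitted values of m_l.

m_l takes every integer from −l to +l. With l = 3 that gives the 7 values -3, -2, -1, 0, 1, 2, 3.

-3, -2, -1, 0, 1, 2, 3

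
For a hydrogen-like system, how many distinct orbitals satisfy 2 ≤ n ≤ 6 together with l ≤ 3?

Treat each shell separately and count matching orbitals:
n=2 → 4; n=3 → 9; n=4 → 16; n=5 → 16; n=6 → 16.
Total orbitals: 4 + 9 + 16 + 16 + 16 = 61.

61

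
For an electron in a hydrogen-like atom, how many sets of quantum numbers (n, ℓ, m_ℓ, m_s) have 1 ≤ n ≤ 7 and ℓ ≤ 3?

156

For each n in the range, tally the orbitals obeying ℓ ≤ 3:
n=1 → 1; n=2 → 4; n=3 → 9; n=4 → 16; n=5 → 16; n=6 → 16; n=7 → 16.
Orbitals: 1 + 4 + 9 + 16 + 16 + 16 + 16 = 78. Including both spin states (m_s = ±1/2) gives 2 × 78 = 156 states.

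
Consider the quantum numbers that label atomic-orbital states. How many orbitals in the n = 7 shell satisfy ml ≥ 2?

15

With n = 7 the allowed l are 0, 1, …, 6.
Orbitals with ml ≥ 2, by l: l=2 → 1; l=3 → 2; l=4 → 3; l=5 → 4; l=6 → 5.
Total orbitals: 1 + 2 + 3 + 4 + 5 = 15.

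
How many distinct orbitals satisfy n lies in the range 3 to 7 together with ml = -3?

Go shell by shell, enumerating (l, ml) with ml = -3:
n=4 → 1; n=5 → 2; n=6 → 3; n=7 → 4.
Total orbitals: 1 + 2 + 3 + 4 = 10.

10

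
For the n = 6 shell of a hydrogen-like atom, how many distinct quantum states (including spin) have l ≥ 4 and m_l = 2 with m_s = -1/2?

For n = 6, l ranges over 0 … 5.
Per l-value: l=4 → 1; l=5 → 1.
Orbitals: 1 + 1 = 2. With m_s fixed to a single value there is one state per orbital, giving 2 states.

2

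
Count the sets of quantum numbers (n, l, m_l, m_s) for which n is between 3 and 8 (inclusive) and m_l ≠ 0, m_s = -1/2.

166

Go shell by shell, enumerating (l, m_l) with m_l ≠ 0:
n=3 → 6; n=4 → 12; n=5 → 20; n=6 → 30; n=7 → 42; n=8 → 56.
Orbitals: 6 + 12 + 20 + 30 + 42 + 56 = 166. With m_s fixed to -1/2 there is one state per orbital, so 166 states.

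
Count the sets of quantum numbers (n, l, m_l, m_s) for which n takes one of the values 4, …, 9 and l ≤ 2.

Treat each shell separately and count matching orbitals:
n=4 → 9; n=5 → 9; n=6 → 9; n=7 → 9; n=8 → 9; n=9 → 9.
Orbitals: 9 + 9 + 9 + 9 + 9 + 9 = 54. Including both spin states (m_s = ±1/2) gives 2 × 54 = 108 states.

108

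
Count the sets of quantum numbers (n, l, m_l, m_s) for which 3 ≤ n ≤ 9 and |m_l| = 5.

40

Per-shell orbital counts meeting the constraint:
n=6 → 2; n=7 → 4; n=8 → 6; n=9 → 8.
Orbitals: 2 + 4 + 6 + 8 = 20. Including both spin states (m_s = ±1/2) gives 2 × 20 = 40 states.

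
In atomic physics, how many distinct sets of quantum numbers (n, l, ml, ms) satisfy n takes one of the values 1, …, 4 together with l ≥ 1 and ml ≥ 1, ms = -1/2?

Go shell by shell, enumerating (l, ml) with l ≥ 1 and ml ≥ 1:
n=2 → 1; n=3 → 3; n=4 → 6.
Orbitals: 1 + 3 + 6 = 10. With ms fixed to -1/2 there is one state per orbital, so 10 states.

10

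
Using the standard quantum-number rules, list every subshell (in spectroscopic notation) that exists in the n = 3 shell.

For n = 3, l runs from 0 to 2. In spectroscopic notation l = 0,1,2,… ↔ s,p,d,f,g,h,i, so the subshells are 3s, 3p, 3d.

3s, 3p, 3d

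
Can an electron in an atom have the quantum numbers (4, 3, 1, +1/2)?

n = 4 is a positive integer. l = 3 satisfies 0 ≤ l ≤ n−1 = 3. ml = 1 lies in the range −l … +l (here −3 … 3). ms = +1/2 is one of ±1/2.
All four constraints are satisfied.

Yes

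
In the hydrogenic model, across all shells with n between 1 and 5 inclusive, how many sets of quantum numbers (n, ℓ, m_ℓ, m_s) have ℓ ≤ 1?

Per-shell orbital counts meeting the constraint:
n=1 → 1; n=2 → 4; n=3 → 4; n=4 → 4; n=5 → 4.
Orbitals: 1 + 4 + 4 + 4 + 4 = 17. Including both spin states (m_s = ±1/2) gives 2 × 17 = 34 states.

34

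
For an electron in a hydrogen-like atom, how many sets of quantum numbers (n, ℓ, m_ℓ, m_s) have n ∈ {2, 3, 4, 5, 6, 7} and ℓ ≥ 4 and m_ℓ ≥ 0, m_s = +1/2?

Count contributing orbitals for each principal shell:
n=5 → 5; n=6 → 11; n=7 → 18.
Orbitals: 5 + 11 + 18 = 34. With m_s fixed to +1/2 there is one state per orbital, so 34 states.

34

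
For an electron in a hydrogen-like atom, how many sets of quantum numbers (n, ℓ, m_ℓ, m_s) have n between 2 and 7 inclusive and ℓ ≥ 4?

124

Work shell by shell — for each n, count the (ℓ, m_ℓ) pairs that satisfy ℓ ≥ 4:
n=5 → 9; n=6 → 20; n=7 → 33.
Orbitals: 9 + 20 + 33 = 62. Including both spin states (m_s = ±1/2) gives 2 × 62 = 124 states.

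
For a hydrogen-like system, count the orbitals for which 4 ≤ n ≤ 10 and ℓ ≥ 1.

Treat each shell separately and count matching orbitals:
n=4 → 15; n=5 → 24; n=6 → 35; n=7 → 48; n=8 → 63; n=9 → 80; n=10 → 99.
Total orbitals: 15 + 24 + 35 + 48 + 63 + 80 + 99 = 364.

364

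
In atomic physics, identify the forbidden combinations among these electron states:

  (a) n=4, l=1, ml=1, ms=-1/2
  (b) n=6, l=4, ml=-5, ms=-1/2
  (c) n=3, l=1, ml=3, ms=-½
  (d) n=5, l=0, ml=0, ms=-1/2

(b) has |ml| = 5 > l = 4, violating −l ≤ ml ≤ l.
(c) has |ml| = 3 > l = 1, violating −l ≤ ml ≤ l.
The remaining sets (a), (d) satisfy all four rules.

(b) and (c)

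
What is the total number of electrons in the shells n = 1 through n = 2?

10

Shell n has n² orbitals: 1²=1 + 2²=4 = 5 orbitals.
Two spin states per orbital: 2 × 5 = 10 electrons.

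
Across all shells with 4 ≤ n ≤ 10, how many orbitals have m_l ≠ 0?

322

Count contributing orbitals for each principal shell:
n=4 → 12; n=5 → 20; n=6 → 30; n=7 → 42; n=8 → 56; n=9 → 72; n=10 → 90.
Total orbitals: 12 + 20 + 30 + 42 + 56 + 72 + 90 = 322.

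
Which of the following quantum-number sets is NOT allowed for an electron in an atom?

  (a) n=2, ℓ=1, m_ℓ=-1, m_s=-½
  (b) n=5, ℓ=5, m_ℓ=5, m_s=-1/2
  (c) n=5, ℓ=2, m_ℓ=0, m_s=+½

(b)

(b) has ℓ = 5 ≥ n = 5, violating 0 ≤ ℓ ≤ n−1.
The remaining sets (a), (c) satisfy all four rules.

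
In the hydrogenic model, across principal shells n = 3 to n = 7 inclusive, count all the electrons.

270

Shell n has n² orbitals: 3²=9 + 4²=16 + 5²=25 + 6²=36 + 7²=49 = 135 orbitals.
Two spin states per orbital: 2 × 135 = 270 electrons.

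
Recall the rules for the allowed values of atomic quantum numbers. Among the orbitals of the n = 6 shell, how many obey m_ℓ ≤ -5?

1

Contributions: ℓ=5 → 1.
Total orbitals: 1.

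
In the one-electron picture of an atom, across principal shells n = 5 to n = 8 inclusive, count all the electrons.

348

Shell n has n² orbitals: 5²=25 + 6²=36 + 7²=49 + 8²=64 = 174 orbitals.
Two spin states per orbital: 2 × 174 = 348 electrons.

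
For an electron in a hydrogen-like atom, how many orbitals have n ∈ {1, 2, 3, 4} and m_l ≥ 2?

4

Treat each shell separately and count matching orbitals:
n=3 → 1; n=4 → 3.
Total orbitals: 1 + 3 = 4.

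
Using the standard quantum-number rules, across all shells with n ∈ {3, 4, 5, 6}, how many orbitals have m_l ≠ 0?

68

Work shell by shell — for each n, count the (l, m_l) pairs that satisfy m_l ≠ 0:
n=3 → 6; n=4 → 12; n=5 → 20; n=6 → 30.
Total orbitals: 6 + 12 + 20 + 30 = 68.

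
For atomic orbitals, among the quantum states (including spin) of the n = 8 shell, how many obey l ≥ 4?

Per l-value: l=4 → 9; l=5 → 11; l=6 → 13; l=7 → 15.
Orbitals: 9 + 11 + 13 + 15 = 48. Each orbital carries two spin states, so 48 × 2 = 96 states.

96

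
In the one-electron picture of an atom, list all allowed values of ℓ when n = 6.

0, 1, 2, 3, 4, 5

ℓ is an integer with 0 ≤ ℓ ≤ n−1, so for n = 6: ℓ = 0, 1, 2, 3, 4, 5.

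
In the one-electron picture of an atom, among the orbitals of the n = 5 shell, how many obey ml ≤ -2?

6

For n = 5, l ranges over 0 … 4.
The (l, ml) pairs meeting ml ≤ -2 give: l=2 → 1; l=3 → 2; l=4 → 3.
Total orbitals: 1 + 2 + 3 = 6.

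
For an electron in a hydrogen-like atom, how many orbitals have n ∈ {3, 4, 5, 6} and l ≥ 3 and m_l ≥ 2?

Treat each shell separately and count matching orbitals:
n=4 → 2; n=5 → 5; n=6 → 9.
Total orbitals: 2 + 5 + 9 = 16.

16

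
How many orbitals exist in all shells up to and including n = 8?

204

Total orbitals = 1² + 2² + 3² + 4² + 5² + 6² + 7² + 8² = 204.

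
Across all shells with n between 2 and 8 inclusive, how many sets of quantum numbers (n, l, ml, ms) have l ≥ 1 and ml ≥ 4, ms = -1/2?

For each n in the range, tally the orbitals obeying l ≥ 1 and ml ≥ 4:
n=5 → 1; n=6 → 3; n=7 → 6; n=8 → 10.
Orbitals: 1 + 3 + 6 + 10 = 20. With ms fixed to -1/2 there is one state per orbital, so 20 states.

20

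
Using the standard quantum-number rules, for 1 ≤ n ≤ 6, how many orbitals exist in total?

Total orbitals = 1² + 2² + 3² + 4² + 5² + 6² = 91.

91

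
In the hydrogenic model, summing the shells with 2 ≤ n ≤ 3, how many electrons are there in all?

Shell n has n² orbitals: 2²=4 + 3²=9 = 13 orbitals.
Two spin states per orbital: 2 × 13 = 26 electrons.

26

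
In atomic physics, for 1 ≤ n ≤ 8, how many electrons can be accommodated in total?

Total orbitals = 1² + 2² + 3² + 4² + 5² + 6² + 7² + 8² = 204. Doubling for spin gives 408 electrons.

408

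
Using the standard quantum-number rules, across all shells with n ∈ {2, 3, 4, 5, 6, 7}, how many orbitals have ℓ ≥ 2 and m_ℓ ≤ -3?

20

Go shell by shell, enumerating (ℓ, m_ℓ) with ℓ ≥ 2 and m_ℓ ≤ -3:
n=4 → 1; n=5 → 3; n=6 → 6; n=7 → 10.
Total orbitals: 1 + 3 + 6 + 10 = 20.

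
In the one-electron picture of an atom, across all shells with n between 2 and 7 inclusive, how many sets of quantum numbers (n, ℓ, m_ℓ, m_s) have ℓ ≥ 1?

Work shell by shell — for each n, count the (ℓ, m_ℓ) pairs that satisfy ℓ ≥ 1:
n=2 → 3; n=3 → 8; n=4 → 15; n=5 → 24; n=6 → 35; n=7 → 48.
Orbitals: 3 + 8 + 15 + 24 + 35 + 48 = 133. Including both spin states (m_s = ±1/2) gives 2 × 133 = 266 states.

266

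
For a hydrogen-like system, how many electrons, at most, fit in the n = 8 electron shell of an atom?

A shell holds 2n² electrons: 2 × 8² = 2 × 64 = 128.

128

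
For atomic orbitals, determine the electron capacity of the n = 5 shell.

A shell holds 2n² electrons: 2 × 5² = 2 × 25 = 50.

50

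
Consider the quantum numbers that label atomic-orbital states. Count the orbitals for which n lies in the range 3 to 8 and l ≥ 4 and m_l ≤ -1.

Work shell by shell — for each n, count the (l, m_l) pairs that satisfy l ≥ 4 and m_l ≤ -1:
n=5 → 4; n=6 → 9; n=7 → 15; n=8 → 22.
Total orbitals: 4 + 9 + 15 + 22 = 50.

50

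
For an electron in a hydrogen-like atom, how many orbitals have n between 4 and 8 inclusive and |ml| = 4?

20

Work shell by shell — for each n, count the (l, ml) pairs that satisfy |ml| = 4:
n=5 → 2; n=6 → 4; n=7 → 6; n=8 → 8.
Total orbitals: 2 + 4 + 6 + 8 = 20.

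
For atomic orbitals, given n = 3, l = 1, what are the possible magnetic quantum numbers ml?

ml takes every integer from −l to +l. With l = 1 that gives the 3 values -1, 0, 1.

-1, 0, 1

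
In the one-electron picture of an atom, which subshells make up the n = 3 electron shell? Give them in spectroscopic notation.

3s, 3p, 3d

For n = 3, l runs from 0 to 2. In spectroscopic notation l = 0,1,2,… ↔ s,p,d,f,g,h,i, so the subshells are 3s, 3p, 3d.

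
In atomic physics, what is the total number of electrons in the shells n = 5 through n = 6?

122

Shell n has n² orbitals: 5²=25 + 6²=36 = 61 orbitals.
Two spin states per orbital: 2 × 61 = 122 electrons.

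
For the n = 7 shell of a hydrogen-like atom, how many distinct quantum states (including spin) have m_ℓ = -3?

8

For n = 7, ℓ ranges over 0 … 6.
The (ℓ, m_ℓ) pairs meeting m_ℓ = -3 give: ℓ=3 → 1; ℓ=4 → 1; ℓ=5 → 1; ℓ=6 → 1.
Orbitals: 1 + 1 + 1 + 1 = 4. Each orbital carries two spin states, so 4 × 2 = 8 states.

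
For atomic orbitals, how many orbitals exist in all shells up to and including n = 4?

30

Total orbitals = 1² + 2² + 3² + 4² = 30.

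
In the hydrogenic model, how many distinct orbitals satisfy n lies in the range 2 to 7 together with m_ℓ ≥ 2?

35

Treat each shell separately and count matching orbitals:
n=3 → 1; n=4 → 3; n=5 → 6; n=6 → 10; n=7 → 15.
Total orbitals: 1 + 3 + 6 + 10 + 15 = 35.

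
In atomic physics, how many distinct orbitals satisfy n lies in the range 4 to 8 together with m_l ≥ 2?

For each n in the range, tally the orbitals obeying m_l ≥ 2:
n=4 → 3; n=5 → 6; n=6 → 10; n=7 → 15; n=8 → 21.
Total orbitals: 3 + 6 + 10 + 15 + 21 = 55.

55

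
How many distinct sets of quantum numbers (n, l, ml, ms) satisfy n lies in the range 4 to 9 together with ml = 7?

Work shell by shell — for each n, count the (l, ml) pairs that satisfy ml = 7:
n=8 → 1; n=9 → 2.
Orbitals: 1 + 2 = 3. Including both spin states (ms = ±1/2) gives 2 × 3 = 6 states.

6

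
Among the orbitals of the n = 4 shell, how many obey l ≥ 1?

15

The (l, ml) pairs meeting l ≥ 1 give: l=1 → 3; l=2 → 5; l=3 → 7.
Total orbitals: 3 + 5 + 7 = 15.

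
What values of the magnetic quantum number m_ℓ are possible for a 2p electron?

-1, 0, 1

The 2p subshell has ℓ = 1, and m_ℓ takes every integer from −ℓ to +ℓ. With ℓ = 1 that gives the 3 values -1, 0, 1.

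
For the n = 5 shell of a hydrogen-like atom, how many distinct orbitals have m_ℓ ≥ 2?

Go through ℓ = 0, …, 4 (the values permitted for n = 5).
The (ℓ, m_ℓ) pairs meeting m_ℓ ≥ 2 give: ℓ=2 → 1; ℓ=3 → 2; ℓ=4 → 3.
Total orbitals: 1 + 2 + 3 = 6.

6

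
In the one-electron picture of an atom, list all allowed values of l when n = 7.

l is an integer with 0 ≤ l ≤ n−1, so for n = 7: l = 0, 1, 2, 3, 4, 5, 6.

0, 1, 2, 3, 4, 5, 6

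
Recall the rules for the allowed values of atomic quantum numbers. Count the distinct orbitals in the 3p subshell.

A subshell has 2ℓ+1 orbitals; with ℓ = 1, that's 3.

3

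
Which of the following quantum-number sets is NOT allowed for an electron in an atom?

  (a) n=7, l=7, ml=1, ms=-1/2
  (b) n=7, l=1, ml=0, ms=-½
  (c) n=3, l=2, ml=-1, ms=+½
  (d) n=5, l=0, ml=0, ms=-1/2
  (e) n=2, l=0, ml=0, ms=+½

(a)

(a) has l = 7 ≥ n = 7, violating 0 ≤ l ≤ n−1.
The remaining sets (b), (c), (d), (e) satisfy all four rules.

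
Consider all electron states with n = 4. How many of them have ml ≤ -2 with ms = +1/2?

With n = 4 the allowed l are 0, 1, …, 3.
The (l, ml) pairs meeting ml ≤ -2 give: l=2 → 1; l=3 → 2.
Orbitals: 1 + 2 = 3. With ms fixed to a single value there is one state per orbital, giving 3 states.

3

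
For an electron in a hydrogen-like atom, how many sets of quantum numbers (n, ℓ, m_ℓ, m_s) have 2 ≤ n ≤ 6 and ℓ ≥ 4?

58

Go shell by shell, enumerating (ℓ, m_ℓ) with ℓ ≥ 4:
n=5 → 9; n=6 → 20.
Orbitals: 9 + 20 = 29. Including both spin states (m_s = ±1/2) gives 2 × 29 = 58 states.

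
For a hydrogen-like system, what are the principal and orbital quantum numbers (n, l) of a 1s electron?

n = 1, l = 0

The leading integer gives n = 1; the letter 's' means l = 0.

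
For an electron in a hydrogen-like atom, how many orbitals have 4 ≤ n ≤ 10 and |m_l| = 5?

30

For each n in the range, tally the orbitals obeying |m_l| = 5:
n=6 → 2; n=7 → 4; n=8 → 6; n=9 → 8; n=10 → 10.
Total orbitals: 2 + 4 + 6 + 8 + 10 = 30.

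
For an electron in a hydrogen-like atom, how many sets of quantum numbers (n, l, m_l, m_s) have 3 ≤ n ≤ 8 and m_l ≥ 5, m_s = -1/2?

Go shell by shell, enumerating (l, m_l) with m_l ≥ 5:
n=6 → 1; n=7 → 3; n=8 → 6.
Orbitals: 1 + 3 + 6 = 10. With m_s fixed to -1/2 there is one state per orbital, so 10 states.

10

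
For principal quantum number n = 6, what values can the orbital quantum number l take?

l is an integer with 0 ≤ l ≤ n−1, so for n = 6: l = 0, 1, 2, 3, 4, 5.

0, 1, 2, 3, 4, 5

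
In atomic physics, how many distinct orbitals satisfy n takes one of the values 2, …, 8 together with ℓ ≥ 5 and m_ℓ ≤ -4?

16

For each n in the range, tally the orbitals obeying ℓ ≥ 5 and m_ℓ ≤ -4:
n=6 → 2; n=7 → 5; n=8 → 9.
Total orbitals: 2 + 5 + 9 = 16.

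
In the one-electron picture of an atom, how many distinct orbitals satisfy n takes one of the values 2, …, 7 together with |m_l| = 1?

42

Per-shell orbital counts meeting the constraint:
n=2 → 2; n=3 → 4; n=4 → 6; n=5 → 8; n=6 → 10; n=7 → 12.
Total orbitals: 2 + 4 + 6 + 8 + 10 + 12 = 42.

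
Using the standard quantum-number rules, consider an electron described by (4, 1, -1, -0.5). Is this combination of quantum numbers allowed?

Valid

n = 4 is a positive integer. ℓ = 1 satisfies 0 ≤ ℓ ≤ n−1 = 3. m_ℓ = -1 lies in the range −ℓ … +ℓ (here −1 … 1). m_s = -1/2 is one of ±1/2.
All four constraints are satisfied.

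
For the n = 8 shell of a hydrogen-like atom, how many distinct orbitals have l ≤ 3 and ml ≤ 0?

10

With n = 8 the allowed l are 0, 1, …, 7.
Orbitals with l ≤ 3 and ml ≤ 0, by l: l=0 → 1; l=1 → 2; l=2 → 3; l=3 → 4.
Total orbitals: 1 + 2 + 3 + 4 = 10.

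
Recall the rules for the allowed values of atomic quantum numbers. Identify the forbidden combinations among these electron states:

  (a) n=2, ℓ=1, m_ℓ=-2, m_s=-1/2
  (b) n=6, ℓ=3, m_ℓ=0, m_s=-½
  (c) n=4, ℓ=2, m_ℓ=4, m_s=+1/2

(a) has |m_ℓ| = 2 > ℓ = 1, violating −ℓ ≤ m_ℓ ≤ ℓ.
(c) has |m_ℓ| = 4 > ℓ = 2, violating −ℓ ≤ m_ℓ ≤ ℓ.
The remaining set (b) satisfies all four rules.

(a) and (c)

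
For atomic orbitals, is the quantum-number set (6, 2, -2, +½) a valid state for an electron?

n = 6 is a positive integer. ℓ = 2 satisfies 0 ≤ ℓ ≤ n−1 = 5. m_ℓ = -2 lies in the range −ℓ … +ℓ (here −2 … 2). m_s = +1/2 is one of ±1/2.
All four constraints are satisfied.

Yes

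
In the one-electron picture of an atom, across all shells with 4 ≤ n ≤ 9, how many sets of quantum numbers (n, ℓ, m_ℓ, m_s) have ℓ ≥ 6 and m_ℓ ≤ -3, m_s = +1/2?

Work shell by shell — for each n, count the (ℓ, m_ℓ) pairs that satisfy ℓ ≥ 6 and m_ℓ ≤ -3:
n=7 → 4; n=8 → 9; n=9 → 15.
Orbitals: 4 + 9 + 15 = 28. With m_s fixed to +1/2 there is one state per orbital, so 28 states.

28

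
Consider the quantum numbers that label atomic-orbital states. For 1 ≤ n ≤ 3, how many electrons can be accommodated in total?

28

Total orbitals = 1² + 2² + 3² = 14. Doubling for spin gives 28 electrons.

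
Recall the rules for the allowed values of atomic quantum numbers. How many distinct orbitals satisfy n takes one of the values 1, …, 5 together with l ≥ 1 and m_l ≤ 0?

30

Treat each shell separately and count matching orbitals:
n=2 → 2; n=3 → 5; n=4 → 9; n=5 → 14.
Total orbitals: 2 + 5 + 9 + 14 = 30.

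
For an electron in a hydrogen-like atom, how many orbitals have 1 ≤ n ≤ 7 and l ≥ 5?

35

Per-shell orbital counts meeting the constraint:
n=6 → 11; n=7 → 24.
Total orbitals: 11 + 24 = 35.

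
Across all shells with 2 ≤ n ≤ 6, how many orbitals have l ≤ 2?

For each n in the range, tally the orbitals obeying l ≤ 2:
n=2 → 4; n=3 → 9; n=4 → 9; n=5 → 9; n=6 → 9.
Total orbitals: 4 + 9 + 9 + 9 + 9 = 40.

40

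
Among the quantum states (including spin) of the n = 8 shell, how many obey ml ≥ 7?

With n = 8 the allowed l are 0, 1, …, 7.
Per l-value: l=7 → 1.
Orbitals: 1. Each orbital carries two spin states, so 1 × 2 = 2 states.

2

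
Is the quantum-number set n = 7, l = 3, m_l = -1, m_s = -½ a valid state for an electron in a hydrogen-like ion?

Valid

n = 7 is a positive integer. l = 3 satisfies 0 ≤ l ≤ n−1 = 6. m_l = -1 lies in the range −l … +l (here −3 … 3). m_s = -1/2 is one of ±1/2.
All four constraints are satisfied.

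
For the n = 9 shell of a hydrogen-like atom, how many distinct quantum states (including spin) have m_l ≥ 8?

2

Per l-value: l=8 → 1.
Orbitals: 1. Each orbital carries two spin states, so 1 × 2 = 2 states.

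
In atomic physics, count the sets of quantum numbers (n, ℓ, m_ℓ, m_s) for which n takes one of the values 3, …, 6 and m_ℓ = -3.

12

Go shell by shell, enumerating (ℓ, m_ℓ) with m_ℓ = -3:
n=4 → 1; n=5 → 2; n=6 → 3.
Orbitals: 1 + 2 + 3 = 6. Including both spin states (m_s = ±1/2) gives 2 × 6 = 12 states.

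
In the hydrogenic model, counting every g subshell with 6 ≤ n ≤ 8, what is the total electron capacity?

54

A g subshell (ℓ = 4) exists for every n ≥ 5, so shells n = 6, 7, 8 each contribute one — 3 subshells.
Since each g subshell holds 2(2·4+1) = 18 electrons, the total is 3 × 18 = 54.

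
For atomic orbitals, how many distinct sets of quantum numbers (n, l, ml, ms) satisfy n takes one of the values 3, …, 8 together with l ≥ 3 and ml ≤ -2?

Treat each shell separately and count matching orbitals:
n=4 → 2; n=5 → 5; n=6 → 9; n=7 → 14; n=8 → 20.
Orbitals: 2 + 5 + 9 + 14 + 20 = 50. Including both spin states (ms = ±1/2) gives 2 × 50 = 100 states.

100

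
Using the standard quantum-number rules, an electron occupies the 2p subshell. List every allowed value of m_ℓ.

The 2p subshell has ℓ = 1, and m_ℓ takes every integer from −ℓ to +ℓ. With ℓ = 1 that gives the 3 values -1, 0, 1.

-1, 0, 1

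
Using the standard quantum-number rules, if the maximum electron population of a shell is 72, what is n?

n = 6

2n² = 72 ⇒ n² = 36 ⇒ n = 6.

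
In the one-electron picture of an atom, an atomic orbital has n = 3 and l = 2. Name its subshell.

3d

l = 2 corresponds to the letter 'd', so the subshell is 3d.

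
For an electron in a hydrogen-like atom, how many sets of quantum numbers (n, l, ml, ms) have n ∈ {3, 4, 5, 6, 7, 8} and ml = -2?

42

Go shell by shell, enumerating (l, ml) with ml = -2:
n=3 → 1; n=4 → 2; n=5 → 3; n=6 → 4; n=7 → 5; n=8 → 6.
Orbitals: 1 + 2 + 3 + 4 + 5 + 6 = 21. Including both spin states (ms = ±1/2) gives 2 × 21 = 42 states.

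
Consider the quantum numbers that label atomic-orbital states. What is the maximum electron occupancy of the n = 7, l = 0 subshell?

2

A subshell with l = 0 has 2l+1 = 1 orbital, each holding 2 electrons (spin ±1/2), so 1 × 2 = 2.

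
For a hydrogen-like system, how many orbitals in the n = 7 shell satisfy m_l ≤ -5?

3

Contributions: l=5 → 1; l=6 → 2.
Total orbitals: 1 + 2 = 3.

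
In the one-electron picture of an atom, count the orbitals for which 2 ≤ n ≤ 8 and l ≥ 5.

Go shell by shell, enumerating (l, m_l) with l ≥ 5:
n=6 → 11; n=7 → 24; n=8 → 39.
Total orbitals: 11 + 24 + 39 = 74.

74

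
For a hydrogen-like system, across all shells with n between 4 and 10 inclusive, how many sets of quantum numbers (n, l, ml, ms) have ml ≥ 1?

Count contributing orbitals for each principal shell:
n=4 → 6; n=5 → 10; n=6 → 15; n=7 → 21; n=8 → 28; n=9 → 36; n=10 → 45.
Orbitals: 6 + 10 + 15 + 21 + 28 + 36 + 45 = 161. Including both spin states (ms = ±1/2) gives 2 × 161 = 322 states.

322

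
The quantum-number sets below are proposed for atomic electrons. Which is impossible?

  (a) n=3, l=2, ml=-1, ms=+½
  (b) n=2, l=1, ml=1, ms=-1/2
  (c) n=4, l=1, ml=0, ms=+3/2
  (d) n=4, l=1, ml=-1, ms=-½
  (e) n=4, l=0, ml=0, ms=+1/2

(c) has ms = +3/2, but an electron's spin must be ±1/2.
The remaining sets (a), (b), (d), (e) satisfy all four rules.

(c)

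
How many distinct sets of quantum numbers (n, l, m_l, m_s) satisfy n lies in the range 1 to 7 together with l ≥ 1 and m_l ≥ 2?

Work shell by shell — for each n, count the (l, m_l) pairs that satisfy l ≥ 1 and m_l ≥ 2:
n=3 → 1; n=4 → 3; n=5 → 6; n=6 → 10; n=7 → 15.
Orbitals: 1 + 3 + 6 + 10 + 15 = 35. Including both spin states (m_s = ±1/2) gives 2 × 35 = 70 states.

70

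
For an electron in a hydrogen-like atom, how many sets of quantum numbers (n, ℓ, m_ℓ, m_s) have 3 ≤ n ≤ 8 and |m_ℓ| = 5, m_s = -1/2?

12

For each n in the range, tally the orbitals obeying |m_ℓ| = 5:
n=6 → 2; n=7 → 4; n=8 → 6.
Orbitals: 2 + 4 + 6 = 12. With m_s fixed to -1/2 there is one state per orbital, so 12 states.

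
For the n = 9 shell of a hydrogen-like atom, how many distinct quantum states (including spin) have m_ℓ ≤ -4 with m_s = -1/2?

15

Go through ℓ = 0, …, 8 (the values permitted for n = 9).
Per ℓ-value: ℓ=4 → 1; ℓ=5 → 2; ℓ=6 → 3; ℓ=7 → 4; ℓ=8 → 5.
Orbitals: 1 + 2 + 3 + 4 + 5 = 15. With m_s fixed to a single value there is one state per orbital, giving 15 states.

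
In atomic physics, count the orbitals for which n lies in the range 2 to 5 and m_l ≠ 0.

40

Per-shell orbital counts meeting the constraint:
n=2 → 2; n=3 → 6; n=4 → 12; n=5 → 20.
Total orbitals: 2 + 6 + 12 + 20 = 40.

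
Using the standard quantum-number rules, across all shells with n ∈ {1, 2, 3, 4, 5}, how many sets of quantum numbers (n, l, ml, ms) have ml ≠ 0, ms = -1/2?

40

Treat each shell separately and count matching orbitals:
n=2 → 2; n=3 → 6; n=4 → 12; n=5 → 20.
Orbitals: 2 + 6 + 12 + 20 = 40. With ms fixed to -1/2 there is one state per orbital, so 40 states.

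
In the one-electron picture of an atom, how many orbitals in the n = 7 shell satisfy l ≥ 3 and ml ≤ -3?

10

The n = 7 shell has l = 0 through 6; check each.
The (l, ml) pairs meeting l ≥ 3 and ml ≤ -3 give: l=3 → 1; l=4 → 2; l=5 → 3; l=6 → 4.
Total orbitals: 1 + 2 + 3 + 4 = 10.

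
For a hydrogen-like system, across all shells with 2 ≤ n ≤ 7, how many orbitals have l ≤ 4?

Per-shell orbital counts meeting the constraint:
n=2 → 4; n=3 → 9; n=4 → 16; n=5 → 25; n=6 → 25; n=7 → 25.
Total orbitals: 4 + 9 + 16 + 25 + 25 + 25 = 104.

104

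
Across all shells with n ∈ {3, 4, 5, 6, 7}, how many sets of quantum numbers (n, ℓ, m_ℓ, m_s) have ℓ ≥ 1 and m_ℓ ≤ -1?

For each n in the range, tally the orbitals obeying ℓ ≥ 1 and m_ℓ ≤ -1:
n=3 → 3; n=4 → 6; n=5 → 10; n=6 → 15; n=7 → 21.
Orbitals: 3 + 6 + 10 + 15 + 21 = 55. Including both spin states (m_s = ±1/2) gives 2 × 55 = 110 states.

110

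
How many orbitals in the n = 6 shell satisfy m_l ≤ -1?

15

The n = 6 shell has l = 0 through 5; check each.
Per l-value: l=1 → 1; l=2 → 2; l=3 → 3; l=4 → 4; l=5 → 5.
Total orbitals: 1 + 2 + 3 + 4 + 5 = 15.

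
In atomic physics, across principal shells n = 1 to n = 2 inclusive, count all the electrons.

Shell n has n² orbitals: 1²=1 + 2²=4 = 5 orbitals.
Two spin states per orbital: 2 × 5 = 10 electrons.

10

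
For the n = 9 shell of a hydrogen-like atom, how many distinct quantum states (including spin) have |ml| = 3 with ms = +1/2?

With n = 9 the allowed l are 0, 1, …, 8.
The (l, ml) pairs meeting |ml| = 3 give: l=3 → 2; l=4 → 2; l=5 → 2; l=6 → 2; l=7 → 2; l=8 → 2.
Orbitals: 2 + 2 + 2 + 2 + 2 + 2 = 12. With ms fixed to a single value there is one state per orbital, giving 12 states.

12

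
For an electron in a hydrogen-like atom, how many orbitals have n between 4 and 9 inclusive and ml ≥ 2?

83

Work shell by shell — for each n, count the (l, ml) pairs that satisfy ml ≥ 2:
n=4 → 3; n=5 → 6; n=6 → 10; n=7 → 15; n=8 → 21; n=9 → 28.
Total orbitals: 3 + 6 + 10 + 15 + 21 + 28 = 83.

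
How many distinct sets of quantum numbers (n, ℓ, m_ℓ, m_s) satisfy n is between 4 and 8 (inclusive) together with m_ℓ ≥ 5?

Count contributing orbitals for each principal shell:
n=6 → 1; n=7 → 3; n=8 → 6.
Orbitals: 1 + 3 + 6 = 10. Including both spin states (m_s = ±1/2) gives 2 × 10 = 20 states.

20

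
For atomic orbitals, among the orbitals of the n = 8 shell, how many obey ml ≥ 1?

Go through l = 0, …, 7 (the values permitted for n = 8).
Contributions: l=1 → 1; l=2 → 2; l=3 → 3; l=4 → 4; l=5 → 5; l=6 → 6; l=7 → 7.
Total orbitals: 1 + 2 + 3 + 4 + 5 + 6 + 7 = 28.

28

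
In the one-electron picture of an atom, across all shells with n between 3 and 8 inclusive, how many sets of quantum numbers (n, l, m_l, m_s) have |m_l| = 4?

40

For each n in the range, tally the orbitals obeying |m_l| = 4:
n=5 → 2; n=6 → 4; n=7 → 6; n=8 → 8.
Orbitals: 2 + 4 + 6 + 8 = 20. Including both spin states (m_s = ±1/2) gives 2 × 20 = 40 states.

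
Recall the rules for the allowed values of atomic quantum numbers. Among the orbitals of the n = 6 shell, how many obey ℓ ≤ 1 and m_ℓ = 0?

2

Go through ℓ = 0, …, 5 (the values permitted for n = 6).
Contributions: ℓ=0 → 1; ℓ=1 → 1.
Total orbitals: 1 + 1 = 2.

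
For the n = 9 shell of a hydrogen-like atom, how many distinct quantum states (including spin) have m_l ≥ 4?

For n = 9, l ranges over 0 … 8.
Contributions: l=4 → 1; l=5 → 2; l=6 → 3; l=7 → 4; l=8 → 5.
Orbitals: 1 + 2 + 3 + 4 + 5 = 15. Each orbital carries two spin states, so 15 × 2 = 30 states.

30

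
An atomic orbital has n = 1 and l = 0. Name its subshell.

1s

l = 0 corresponds to the letter 's', so the subshell is 1s.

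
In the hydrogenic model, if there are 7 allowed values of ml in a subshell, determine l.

l = 3

ml ranges over 2l+1 integers, so 2l+1 = 7 ⇒ l = 3.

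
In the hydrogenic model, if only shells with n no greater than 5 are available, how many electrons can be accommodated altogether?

Total orbitals = 1² + 2² + 3² + 4² + 5² = 55. Doubling for spin gives 110 electrons.

110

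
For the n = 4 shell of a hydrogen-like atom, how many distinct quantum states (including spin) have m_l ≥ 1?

12

With n = 4 the allowed l are 0, 1, …, 3.
Contributions: l=1 → 1; l=2 → 2; l=3 → 3.
Orbitals: 1 + 2 + 3 = 6. Each orbital carries two spin states, so 6 × 2 = 12 states.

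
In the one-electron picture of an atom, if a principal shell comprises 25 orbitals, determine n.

n = 5

n² = 25 ⇒ n = 5.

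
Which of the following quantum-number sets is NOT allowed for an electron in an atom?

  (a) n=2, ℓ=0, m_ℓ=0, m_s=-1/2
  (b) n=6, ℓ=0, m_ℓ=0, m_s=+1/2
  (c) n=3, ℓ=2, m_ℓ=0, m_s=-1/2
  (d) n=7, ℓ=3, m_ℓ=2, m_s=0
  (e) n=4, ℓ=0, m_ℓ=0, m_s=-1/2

(d)

(d) has m_s = 0, but an electron's spin must be ±1/2.
The remaining sets (a), (b), (c), (e) satisfy all four rules.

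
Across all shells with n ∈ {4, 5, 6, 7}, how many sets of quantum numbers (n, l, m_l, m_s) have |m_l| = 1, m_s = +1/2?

36

Per-shell orbital counts meeting the constraint:
n=4 → 6; n=5 → 8; n=6 → 10; n=7 → 12.
Orbitals: 6 + 8 + 10 + 12 = 36. With m_s fixed to +1/2 there is one state per orbital, so 36 states.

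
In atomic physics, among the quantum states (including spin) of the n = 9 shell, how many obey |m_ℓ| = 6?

12

Go through ℓ = 0, …, 8 (the values permitted for n = 9).
Contributions: ℓ=6 → 2; ℓ=7 → 2; ℓ=8 → 2.
Orbitals: 2 + 2 + 2 = 6. Each orbital carries two spin states, so 6 × 2 = 12 states.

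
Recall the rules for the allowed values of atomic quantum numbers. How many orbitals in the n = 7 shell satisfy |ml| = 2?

10

The n = 7 shell has l = 0 through 6; check each.
The (l, ml) pairs meeting |ml| = 2 give: l=2 → 2; l=3 → 2; l=4 → 2; l=5 → 2; l=6 → 2.
Total orbitals: 2 + 2 + 2 + 2 + 2 = 10.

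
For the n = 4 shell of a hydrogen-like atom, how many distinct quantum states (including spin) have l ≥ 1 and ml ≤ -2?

6

Orbitals with l ≥ 1 and ml ≤ -2, by l: l=2 → 1; l=3 → 2.
Orbitals: 1 + 2 = 3. Each orbital carries two spin states, so 3 × 2 = 6 states.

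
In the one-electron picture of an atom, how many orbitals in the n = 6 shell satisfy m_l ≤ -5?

The n = 6 shell has l = 0 through 5; check each.
Contributions: l=5 → 1.
Total orbitals: 1.

1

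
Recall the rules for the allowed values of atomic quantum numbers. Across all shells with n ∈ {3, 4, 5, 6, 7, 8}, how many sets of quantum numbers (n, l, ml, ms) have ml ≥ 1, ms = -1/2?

For each n in the range, tally the orbitals obeying ml ≥ 1:
n=3 → 3; n=4 → 6; n=5 → 10; n=6 → 15; n=7 → 21; n=8 → 28.
Orbitals: 3 + 6 + 10 + 15 + 21 + 28 = 83. With ms fixed to -1/2 there is one state per orbital, so 83 states.

83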